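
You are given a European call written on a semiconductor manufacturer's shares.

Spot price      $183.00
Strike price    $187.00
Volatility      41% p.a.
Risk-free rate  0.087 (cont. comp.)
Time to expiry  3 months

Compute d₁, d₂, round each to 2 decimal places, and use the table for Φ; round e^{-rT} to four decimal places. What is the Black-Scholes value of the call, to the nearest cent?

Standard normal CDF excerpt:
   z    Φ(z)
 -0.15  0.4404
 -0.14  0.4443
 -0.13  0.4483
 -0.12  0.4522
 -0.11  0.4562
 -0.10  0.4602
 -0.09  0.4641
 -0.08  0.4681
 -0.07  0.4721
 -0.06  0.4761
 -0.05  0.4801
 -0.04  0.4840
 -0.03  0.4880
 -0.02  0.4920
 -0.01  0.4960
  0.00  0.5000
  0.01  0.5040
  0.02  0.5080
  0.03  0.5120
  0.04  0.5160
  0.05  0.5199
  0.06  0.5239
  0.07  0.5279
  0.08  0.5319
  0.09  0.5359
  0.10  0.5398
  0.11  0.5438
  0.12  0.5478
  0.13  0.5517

T = 0.25;  σ√T = 0.2050
d₁ = [ln(183/187) + (0.087 + 0.41²/2)·0.25] / 0.2050 = [-0.0216 + 0.0428] / 0.2050 = 0.1031 ≈ 0.10
d₂ = d₁ − σ√T = 0.1031 − 0.2050 = -0.1019 ≈ -0.10
exp(−rT) = exp(−0.087·0.25) = 0.9785
N(d₁) = N(0.10) = 0.5398;  N(d₂) = N(-0.10) = 0.4602
C = 183·0.5398 − 187·0.9785·0.4602 = 98.7834 − 84.2072 = 14.5762

$14.58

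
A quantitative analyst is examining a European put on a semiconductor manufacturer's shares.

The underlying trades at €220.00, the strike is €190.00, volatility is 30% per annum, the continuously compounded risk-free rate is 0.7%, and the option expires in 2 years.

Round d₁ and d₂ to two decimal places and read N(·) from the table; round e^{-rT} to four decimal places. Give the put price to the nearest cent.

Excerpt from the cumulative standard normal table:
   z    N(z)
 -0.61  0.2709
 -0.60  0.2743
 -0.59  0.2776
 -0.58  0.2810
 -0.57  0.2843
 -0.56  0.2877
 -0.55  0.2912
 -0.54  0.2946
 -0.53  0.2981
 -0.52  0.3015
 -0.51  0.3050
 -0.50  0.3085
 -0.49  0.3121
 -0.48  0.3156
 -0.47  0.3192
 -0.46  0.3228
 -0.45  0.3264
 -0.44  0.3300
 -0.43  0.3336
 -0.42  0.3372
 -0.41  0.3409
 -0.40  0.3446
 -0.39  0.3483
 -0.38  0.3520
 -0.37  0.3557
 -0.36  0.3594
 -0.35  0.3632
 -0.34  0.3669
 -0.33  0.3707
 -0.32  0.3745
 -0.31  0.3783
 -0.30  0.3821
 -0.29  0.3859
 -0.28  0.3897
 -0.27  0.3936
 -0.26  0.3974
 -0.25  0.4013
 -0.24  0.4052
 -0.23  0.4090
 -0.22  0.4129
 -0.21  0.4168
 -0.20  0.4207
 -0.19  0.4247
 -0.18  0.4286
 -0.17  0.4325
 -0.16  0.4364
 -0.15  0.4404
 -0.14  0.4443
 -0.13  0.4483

€19.96

σ√T = 0.3 × 1.4142 = 0.4243
d₁ = [ln(220/190) + (0.007 + 0.3²/2)·2] / 0.4243 = [0.1466 + 0.1040] / 0.4243 = 0.5907 which rounds to 0.59
d₂ = d₁ − σ√T = 0.5907 − 0.4243 = 0.1664 which rounds to 0.17
e^(−rT) = e^(−0.007·2) = 0.9861
N(−d₂) = N(-0.17) = 0.4325;  N(−d₁) = N(-0.59) = 0.2776
P = 190·0.9861·0.4325 − 220·0.2776 = 81.0328 − 61.0720 = 19.9608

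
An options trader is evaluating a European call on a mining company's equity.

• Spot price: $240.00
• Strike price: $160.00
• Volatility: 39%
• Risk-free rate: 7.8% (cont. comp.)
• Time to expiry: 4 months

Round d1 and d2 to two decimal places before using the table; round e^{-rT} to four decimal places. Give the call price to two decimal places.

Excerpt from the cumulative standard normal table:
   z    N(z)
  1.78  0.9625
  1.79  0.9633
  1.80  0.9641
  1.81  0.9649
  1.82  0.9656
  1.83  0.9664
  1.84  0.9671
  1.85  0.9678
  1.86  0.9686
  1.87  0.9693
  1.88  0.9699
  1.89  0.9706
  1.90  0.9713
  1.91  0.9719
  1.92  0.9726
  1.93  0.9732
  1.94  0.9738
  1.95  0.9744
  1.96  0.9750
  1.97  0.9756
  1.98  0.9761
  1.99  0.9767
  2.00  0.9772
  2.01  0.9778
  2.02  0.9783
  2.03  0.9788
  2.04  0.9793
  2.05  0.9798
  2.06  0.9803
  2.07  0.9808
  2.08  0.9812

$84.62

T = 0.3333;  σ√T = 0.2252
d₁ = [ln(240/160) + (0.078 + 0.39²/2)·0.3333] / 0.2252 = [0.4055 + 0.0514] / 0.2252 = 2.0288 ≈ 2.03
d₂ = d₁ − σ√T = 2.0288 − 0.2252 = 1.8036 ≈ 1.80
exp(−rT) = exp(−0.078·0.3333) = 0.9743
N(d₁) = N(2.03) = 0.9788;  N(d₂) = N(1.80) = 0.9641
C = 240·0.9788 − 160·0.9743·0.9641 = 234.9120 − 150.2916 = 84.6204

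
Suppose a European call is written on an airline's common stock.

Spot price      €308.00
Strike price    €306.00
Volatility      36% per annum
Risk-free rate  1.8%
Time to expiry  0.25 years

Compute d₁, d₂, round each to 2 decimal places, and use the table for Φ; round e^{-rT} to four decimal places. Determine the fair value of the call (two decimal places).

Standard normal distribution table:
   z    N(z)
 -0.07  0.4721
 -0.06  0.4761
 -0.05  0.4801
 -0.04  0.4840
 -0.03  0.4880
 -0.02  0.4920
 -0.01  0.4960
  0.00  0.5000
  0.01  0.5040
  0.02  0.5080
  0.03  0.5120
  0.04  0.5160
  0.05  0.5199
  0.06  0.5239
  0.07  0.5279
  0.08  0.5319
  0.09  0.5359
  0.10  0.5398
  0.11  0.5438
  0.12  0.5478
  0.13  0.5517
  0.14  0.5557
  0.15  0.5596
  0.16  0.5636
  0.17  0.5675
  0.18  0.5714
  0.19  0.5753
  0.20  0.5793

T = 0.25;  σ√T = 0.1800
d₁ = [ln(308/306) + (0.018 + 0.36²/2)·0.25] / 0.1800 = [0.0065 + 0.0207] / 0.1800 = 0.1512 ⇒ 0.15
d₂ = d₁ − σ√T = 0.1512 − 0.1800 = -0.0288 ⇒ -0.03
exp(−rT) = exp(−0.018·0.25) = 0.9955
N(d₁) = N(0.15) = 0.5596;  N(d₂) = N(-0.03) = 0.4880
C = 308·0.5596 − 306·0.9955·0.4880 = 172.3568 − 148.6560 = 23.7008

€23.70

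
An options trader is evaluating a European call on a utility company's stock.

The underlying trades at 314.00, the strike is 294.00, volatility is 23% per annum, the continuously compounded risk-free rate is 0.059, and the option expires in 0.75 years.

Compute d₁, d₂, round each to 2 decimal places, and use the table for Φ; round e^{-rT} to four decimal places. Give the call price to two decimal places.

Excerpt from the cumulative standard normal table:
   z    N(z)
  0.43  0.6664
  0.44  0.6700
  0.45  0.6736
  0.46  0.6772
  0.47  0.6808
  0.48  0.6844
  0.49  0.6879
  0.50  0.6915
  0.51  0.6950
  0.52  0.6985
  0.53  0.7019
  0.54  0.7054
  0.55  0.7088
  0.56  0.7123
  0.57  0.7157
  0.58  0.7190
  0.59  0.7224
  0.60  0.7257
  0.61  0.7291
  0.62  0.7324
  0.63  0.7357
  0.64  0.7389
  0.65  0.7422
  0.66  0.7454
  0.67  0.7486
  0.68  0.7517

T = 0.75;  σ√T = 0.1992
d₁ = [ln(314/294) + (0.059 + 0.23²/2)·0.75] / 0.1992 = [0.0658 + 0.0641] / 0.1992 = 0.6522 ≈ 0.65
d₂ = d₁ − σ√T = 0.6522 − 0.1992 = 0.4530 ≈ 0.45
exp(−rT) = exp(−0.059·0.75) = 0.9567
C = 314·N(0.65) − 294·0.9567·N(0.45) = 314·0.7422 − 294·0.9567·0.6736 = 233.0508 − 189.4633 = 43.5875

43.59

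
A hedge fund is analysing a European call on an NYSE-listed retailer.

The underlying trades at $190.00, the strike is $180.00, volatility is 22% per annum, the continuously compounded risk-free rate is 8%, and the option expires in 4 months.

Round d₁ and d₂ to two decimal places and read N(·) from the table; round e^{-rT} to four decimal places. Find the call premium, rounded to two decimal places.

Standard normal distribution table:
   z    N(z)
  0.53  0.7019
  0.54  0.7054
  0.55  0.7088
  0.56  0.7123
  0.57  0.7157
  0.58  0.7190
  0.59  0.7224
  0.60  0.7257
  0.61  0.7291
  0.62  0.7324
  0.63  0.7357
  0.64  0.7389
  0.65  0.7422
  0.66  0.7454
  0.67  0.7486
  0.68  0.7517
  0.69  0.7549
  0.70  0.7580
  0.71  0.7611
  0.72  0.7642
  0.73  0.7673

$18.58

σ√T = 0.22 × 0.5774 = 0.1270
d₁ = [ln(190/180) + (0.08 + ½·0.22²)·0.3333] / (σ√T) = (0.0541 + 0.0347) / 0.1270 = 0.6991 → 0.70
d₂ = 0.6991 − 0.1270 = 0.5721 → 0.57
exp(−rT) = exp(−0.08·0.3333) = 0.9737
N(d₁) = N(0.70) = 0.7580;  N(d₂) = N(0.57) = 0.7157
C = 190·0.7580 − 180·0.9737·0.7157 = 144.0200 − 125.4379 = 18.5821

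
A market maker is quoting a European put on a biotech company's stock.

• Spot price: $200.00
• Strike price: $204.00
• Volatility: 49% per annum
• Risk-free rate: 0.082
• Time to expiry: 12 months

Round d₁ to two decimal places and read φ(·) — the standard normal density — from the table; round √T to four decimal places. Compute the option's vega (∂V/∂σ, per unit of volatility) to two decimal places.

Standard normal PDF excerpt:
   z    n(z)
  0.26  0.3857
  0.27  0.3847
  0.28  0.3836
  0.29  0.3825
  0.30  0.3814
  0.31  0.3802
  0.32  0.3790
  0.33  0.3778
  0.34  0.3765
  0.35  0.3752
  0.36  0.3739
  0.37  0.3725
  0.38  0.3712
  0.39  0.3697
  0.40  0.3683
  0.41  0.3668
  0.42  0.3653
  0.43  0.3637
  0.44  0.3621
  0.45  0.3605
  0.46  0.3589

74.50

σ√T = 0.49·√1 = 0.4900
d₁ = [ln(200/204) + (0.082 + 0.49²/2)·1] / 0.4900 = [-0.0198 + 0.2021] / 0.4900 = 0.3719 → 0.37
√T = √1 = 1.0000
φ(d₁) = φ(0.37) = 0.3725
vega = S·φ(d₁)·√T = 200·0.3725·1.0000 = 74.5000
(Call and put vega coincide under Black-Scholes.)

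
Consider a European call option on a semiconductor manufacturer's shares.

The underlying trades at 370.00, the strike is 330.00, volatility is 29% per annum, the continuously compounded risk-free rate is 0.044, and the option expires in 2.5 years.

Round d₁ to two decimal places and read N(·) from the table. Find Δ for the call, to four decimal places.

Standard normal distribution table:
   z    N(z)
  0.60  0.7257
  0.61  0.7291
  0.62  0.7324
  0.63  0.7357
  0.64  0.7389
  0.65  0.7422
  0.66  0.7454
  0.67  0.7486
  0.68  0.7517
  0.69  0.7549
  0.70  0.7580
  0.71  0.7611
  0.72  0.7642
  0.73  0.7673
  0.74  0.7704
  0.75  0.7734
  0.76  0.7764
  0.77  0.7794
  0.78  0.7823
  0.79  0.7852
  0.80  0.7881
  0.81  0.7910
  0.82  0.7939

T = 2.5;  σ√T = 0.4585
ln(S/K) + (r + σ²/2)T = ln(370/330) + (0.044 + 0.29²/2)·2.5 = 0.1144 + 0.2151 = 0.3295
d₁ = 0.3295 / 0.4585 = 0.7187 ⇒ 0.72
N(d₁) = N(0.72) = 0.7642
Δ_call = N(d₁) = 0.7642

0.7642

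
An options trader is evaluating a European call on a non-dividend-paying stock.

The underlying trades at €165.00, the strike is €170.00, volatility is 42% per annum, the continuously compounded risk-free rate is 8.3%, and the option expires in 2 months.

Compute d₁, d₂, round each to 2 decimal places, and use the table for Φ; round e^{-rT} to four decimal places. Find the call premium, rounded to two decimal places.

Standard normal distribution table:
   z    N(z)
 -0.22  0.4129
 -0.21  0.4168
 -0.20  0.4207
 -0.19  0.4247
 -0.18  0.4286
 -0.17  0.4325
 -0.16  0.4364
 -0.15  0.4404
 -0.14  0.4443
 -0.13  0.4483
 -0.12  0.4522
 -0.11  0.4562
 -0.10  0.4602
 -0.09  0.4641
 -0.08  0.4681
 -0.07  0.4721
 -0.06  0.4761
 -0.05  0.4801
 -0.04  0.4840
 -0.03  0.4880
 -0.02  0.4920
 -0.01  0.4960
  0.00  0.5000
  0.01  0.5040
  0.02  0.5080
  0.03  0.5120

€9.98

T = 0.1667;  σ√T = 0.1715
d₁ = [ln(165/170) + (0.083 + 0.42²/2)·0.1667] / 0.1715 = [-0.0299 + 0.0285] / 0.1715 = -0.0077 ⇒ -0.01
d₂ = d₁ − σ√T = -0.0077 − 0.1715 = -0.1792 ⇒ -0.18
e^(−rT) = e^(−0.083·0.1667) = 0.9863
C = 165·N(-0.01) − 170·0.9863·N(-0.18) = 165·0.4960 − 170·0.9863·0.4286 = 81.8400 − 71.8638 = 9.9762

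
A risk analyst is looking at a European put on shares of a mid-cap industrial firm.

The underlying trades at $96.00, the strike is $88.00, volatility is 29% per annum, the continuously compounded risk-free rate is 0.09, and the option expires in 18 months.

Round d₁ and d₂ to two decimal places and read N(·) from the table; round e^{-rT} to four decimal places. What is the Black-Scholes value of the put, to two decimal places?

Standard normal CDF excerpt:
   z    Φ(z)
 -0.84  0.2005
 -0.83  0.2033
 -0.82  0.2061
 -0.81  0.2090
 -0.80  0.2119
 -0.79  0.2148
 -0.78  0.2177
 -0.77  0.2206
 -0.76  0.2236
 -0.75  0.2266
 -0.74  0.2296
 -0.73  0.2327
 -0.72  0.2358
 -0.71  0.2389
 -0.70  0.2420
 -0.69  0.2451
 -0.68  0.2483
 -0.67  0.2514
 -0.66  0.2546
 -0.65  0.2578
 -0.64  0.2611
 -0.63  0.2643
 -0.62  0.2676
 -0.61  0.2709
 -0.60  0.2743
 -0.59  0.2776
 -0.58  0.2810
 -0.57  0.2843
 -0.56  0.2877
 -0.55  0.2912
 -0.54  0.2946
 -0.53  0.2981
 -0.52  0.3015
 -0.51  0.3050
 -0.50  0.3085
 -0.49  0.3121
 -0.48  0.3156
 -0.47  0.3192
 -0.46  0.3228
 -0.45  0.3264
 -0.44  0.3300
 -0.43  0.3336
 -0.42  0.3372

σ√T = 0.29·√1.5 = 0.3552
ln(S/K) + (r + σ²/2)T = ln(96/88) + (0.09 + 0.29²/2)·1.5 = 0.0870 + 0.1981 = 0.2851
d₁ = 0.2851 / 0.3552 = 0.8027 ⇒ 0.80
d₂ = d₁ − σ√T = 0.8027 − 0.3552 = 0.4475 ⇒ 0.45
exp(−rT) = exp(−0.09·1.5) = 0.8737
N(−d₂) = N(-0.45) = 0.3264;  N(−d₁) = N(-0.80) = 0.2119
P = 88·0.8737·0.3264 − 96·0.2119 = 25.0955 − 20.3424 = 4.7531

$4.75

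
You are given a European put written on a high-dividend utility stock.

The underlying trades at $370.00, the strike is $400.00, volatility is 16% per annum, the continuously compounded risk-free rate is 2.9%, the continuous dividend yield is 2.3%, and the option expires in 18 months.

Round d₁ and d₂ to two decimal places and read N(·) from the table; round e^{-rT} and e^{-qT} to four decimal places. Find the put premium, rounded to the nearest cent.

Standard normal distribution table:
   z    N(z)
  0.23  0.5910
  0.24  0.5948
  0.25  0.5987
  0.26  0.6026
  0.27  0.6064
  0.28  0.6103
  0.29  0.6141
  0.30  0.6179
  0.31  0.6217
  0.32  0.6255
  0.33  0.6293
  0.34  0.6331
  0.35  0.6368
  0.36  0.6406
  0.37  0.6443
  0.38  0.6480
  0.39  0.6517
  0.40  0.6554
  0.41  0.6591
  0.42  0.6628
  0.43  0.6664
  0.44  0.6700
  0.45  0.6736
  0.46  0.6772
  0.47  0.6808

$43.95

σ√T = 0.16·√1.5 = 0.1960
ln(S/K) + (r − q + σ²/2)T = ln(370/400) + (0.029 − 0.023 + 0.16²/2)·1.5 = -0.0780 + 0.0282 = -0.0498
d₁ = -0.0498 / 0.1960 = -0.2539 → -0.25
d₂ = d₁ − σ√T = -0.2539 − 0.1960 = -0.4499 → -0.45
exp(−qT) = exp(−0.023·1.5) = 0.9661;  exp(−rT) = exp(−0.029·1.5) = 0.9574
N(−d₂) = N(0.45) = 0.6736;  N(−d₁) = N(0.25) = 0.5987
P = 400·0.9574·0.6736 − 370·0.9661·0.5987 = 257.9619 − 214.0095 = 43.9524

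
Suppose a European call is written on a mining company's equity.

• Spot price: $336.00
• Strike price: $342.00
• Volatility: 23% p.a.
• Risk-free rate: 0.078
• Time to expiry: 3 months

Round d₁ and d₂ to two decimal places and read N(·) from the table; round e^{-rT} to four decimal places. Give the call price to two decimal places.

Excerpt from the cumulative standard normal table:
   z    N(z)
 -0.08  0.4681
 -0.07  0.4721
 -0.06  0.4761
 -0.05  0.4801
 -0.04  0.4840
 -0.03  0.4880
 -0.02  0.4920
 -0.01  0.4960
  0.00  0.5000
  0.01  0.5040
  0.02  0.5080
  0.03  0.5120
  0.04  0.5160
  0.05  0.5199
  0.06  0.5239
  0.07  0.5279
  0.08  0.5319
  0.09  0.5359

$15.04

T = 0.25;  σ√T = 0.1150
d₁ = [ln(336/342) + (0.078 + 0.23²/2)·0.25] / 0.1150 = [-0.0177 + 0.0261] / 0.1150 = 0.0732 which rounds to 0.07
d₂ = d₁ − σ√T = 0.0732 − 0.1150 = -0.0418 which rounds to -0.04
e^(−rT) = e^(−0.078·0.25) = 0.9807
N(d₁) = N(0.07) = 0.5279;  N(d₂) = N(-0.04) = 0.4840
C = 336·0.5279 − 342·0.9807·0.4840 = 177.3744 − 162.3333 = 15.0411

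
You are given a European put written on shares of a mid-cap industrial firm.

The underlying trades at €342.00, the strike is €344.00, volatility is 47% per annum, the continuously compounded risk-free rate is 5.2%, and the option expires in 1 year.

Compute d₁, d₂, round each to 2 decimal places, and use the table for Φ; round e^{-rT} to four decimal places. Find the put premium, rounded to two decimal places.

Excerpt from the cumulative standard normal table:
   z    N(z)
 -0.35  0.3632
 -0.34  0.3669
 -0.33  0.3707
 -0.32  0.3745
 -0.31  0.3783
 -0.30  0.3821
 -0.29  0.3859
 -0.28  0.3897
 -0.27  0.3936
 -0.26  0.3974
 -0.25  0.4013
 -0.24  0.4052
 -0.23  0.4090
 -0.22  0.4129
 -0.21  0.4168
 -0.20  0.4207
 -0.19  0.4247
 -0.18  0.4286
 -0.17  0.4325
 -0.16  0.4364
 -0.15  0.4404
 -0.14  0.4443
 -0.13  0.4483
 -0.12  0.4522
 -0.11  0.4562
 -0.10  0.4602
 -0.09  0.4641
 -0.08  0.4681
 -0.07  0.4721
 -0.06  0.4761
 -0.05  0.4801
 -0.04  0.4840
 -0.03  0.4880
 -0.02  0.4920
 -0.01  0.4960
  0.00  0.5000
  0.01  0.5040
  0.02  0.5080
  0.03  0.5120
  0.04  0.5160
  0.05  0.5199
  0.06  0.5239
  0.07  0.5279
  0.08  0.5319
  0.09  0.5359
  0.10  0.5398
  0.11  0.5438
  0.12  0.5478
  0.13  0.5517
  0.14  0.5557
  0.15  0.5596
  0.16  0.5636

€54.69

σ√T = 0.47·√1 = 0.4700
d₁ = [ln(342/344) + (0.052 + ½·0.47²)·1] / (σ√T) = (-0.0058 + 0.1624) / 0.4700 = 0.3332 ⇒ 0.33
d₂ = 0.3332 − 0.4700 = -0.1368 ⇒ -0.14
e^(−rT) = e^(−0.052·1) = 0.9493
N(−d₂) = N(0.14) = 0.5557;  N(−d₁) = N(-0.33) = 0.3707
P = 344·0.9493·0.5557 − 342·0.3707 = 181.4689 − 126.7794 = 54.6895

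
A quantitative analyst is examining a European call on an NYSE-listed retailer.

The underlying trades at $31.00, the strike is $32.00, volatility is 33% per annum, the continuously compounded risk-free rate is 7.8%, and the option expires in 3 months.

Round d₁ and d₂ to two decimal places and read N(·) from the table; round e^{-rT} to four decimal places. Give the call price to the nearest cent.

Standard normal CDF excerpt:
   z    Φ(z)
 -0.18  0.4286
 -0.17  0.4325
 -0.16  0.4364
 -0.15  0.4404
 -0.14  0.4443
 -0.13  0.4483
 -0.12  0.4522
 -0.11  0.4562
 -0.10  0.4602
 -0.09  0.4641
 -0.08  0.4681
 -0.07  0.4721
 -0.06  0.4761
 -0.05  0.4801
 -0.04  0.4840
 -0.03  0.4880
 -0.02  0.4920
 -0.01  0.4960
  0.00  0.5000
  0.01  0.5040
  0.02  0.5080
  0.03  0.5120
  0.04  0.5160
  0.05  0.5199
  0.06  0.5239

$1.93

σ√T = 0.33·√0.25 = 0.1650
d₁ = [ln(31/32) + (0.078 + 0.33²/2)·0.25] / 0.1650 = [-0.0317 + 0.0331] / 0.1650 = 0.0083 ⇒ 0.01
d₂ = d₁ − σ√T = 0.0083 − 0.1650 = -0.1567 ⇒ -0.16
exp(−rT) = exp(−0.078·0.25) = 0.9807
C = 31·N(0.01) − 32·0.9807·N(-0.16) = 31·0.5040 − 32·0.9807·0.4364 = 15.6240 − 13.6953 = 1.9287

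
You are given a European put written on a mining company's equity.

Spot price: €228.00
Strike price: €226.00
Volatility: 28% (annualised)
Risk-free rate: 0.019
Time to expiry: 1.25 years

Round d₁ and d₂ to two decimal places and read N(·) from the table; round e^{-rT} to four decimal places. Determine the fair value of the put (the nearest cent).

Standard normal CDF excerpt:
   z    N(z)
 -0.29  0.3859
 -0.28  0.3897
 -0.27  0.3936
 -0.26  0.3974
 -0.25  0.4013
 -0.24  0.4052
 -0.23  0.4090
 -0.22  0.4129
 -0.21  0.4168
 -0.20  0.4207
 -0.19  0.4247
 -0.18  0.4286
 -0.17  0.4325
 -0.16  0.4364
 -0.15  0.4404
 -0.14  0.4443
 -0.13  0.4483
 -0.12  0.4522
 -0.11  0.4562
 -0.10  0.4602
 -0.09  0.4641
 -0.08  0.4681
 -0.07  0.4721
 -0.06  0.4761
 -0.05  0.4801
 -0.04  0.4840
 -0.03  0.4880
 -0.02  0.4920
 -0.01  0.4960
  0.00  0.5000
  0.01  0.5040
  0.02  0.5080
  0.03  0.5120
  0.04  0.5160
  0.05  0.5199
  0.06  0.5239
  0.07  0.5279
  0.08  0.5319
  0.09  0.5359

σ√T = 0.28 × 1.1180 = 0.3130
d₁ = [ln(228/226) + (0.019 + ½·0.28²)·1.25] / (σ√T) = (0.0088 + 0.0728) / 0.3130 = 0.2605 → 0.26
d₂ = 0.2605 − 0.3130 = -0.0525 → -0.05
e^(−rT) = e^(−0.019·1.25) = 0.9765
P = 226·0.9765·N(0.05) − 228·N(-0.26) = 226·0.9765·0.5199 − 228·0.3974 = 114.7362 − 90.6072 = 24.1290

€24.13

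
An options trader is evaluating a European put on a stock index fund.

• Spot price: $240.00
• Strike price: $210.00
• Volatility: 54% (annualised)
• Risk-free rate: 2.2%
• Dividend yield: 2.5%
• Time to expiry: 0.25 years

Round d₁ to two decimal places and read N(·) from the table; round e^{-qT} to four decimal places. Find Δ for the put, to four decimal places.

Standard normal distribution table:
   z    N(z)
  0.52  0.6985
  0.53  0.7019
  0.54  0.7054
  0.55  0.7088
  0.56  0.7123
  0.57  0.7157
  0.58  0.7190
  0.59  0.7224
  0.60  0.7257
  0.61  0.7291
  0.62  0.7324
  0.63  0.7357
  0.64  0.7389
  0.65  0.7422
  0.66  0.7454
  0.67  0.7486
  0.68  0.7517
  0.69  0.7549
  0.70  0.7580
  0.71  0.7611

σ√T = 0.54·√0.25 = 0.2700
d₁ = [ln(240/210) + (0.022 − 0.025 + ½·0.54²)·0.25] / (σ√T) = (0.1335 + 0.0357) / 0.2700 = 0.6268 → 0.63
N(d₁) = N(0.63) = 0.7357
Δ_put = exp(−qT)·(N(d₁) − 1) = 0.9938·(0.7357 − 1) = -0.2627

-0.2627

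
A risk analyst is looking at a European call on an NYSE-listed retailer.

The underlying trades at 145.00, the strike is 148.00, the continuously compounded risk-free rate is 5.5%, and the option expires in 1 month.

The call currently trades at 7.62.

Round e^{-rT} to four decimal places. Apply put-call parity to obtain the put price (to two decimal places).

exp(−rT) = exp(−0.055·0.08333) = 0.9954
Put-call parity: C − P = S − K·e^(−rT) = 145 − 148·0.9954 = 145 − 147.3192 = -2.3192
P = C − (C − P) = 7.62 − (-2.3192) = 9.9392

9.94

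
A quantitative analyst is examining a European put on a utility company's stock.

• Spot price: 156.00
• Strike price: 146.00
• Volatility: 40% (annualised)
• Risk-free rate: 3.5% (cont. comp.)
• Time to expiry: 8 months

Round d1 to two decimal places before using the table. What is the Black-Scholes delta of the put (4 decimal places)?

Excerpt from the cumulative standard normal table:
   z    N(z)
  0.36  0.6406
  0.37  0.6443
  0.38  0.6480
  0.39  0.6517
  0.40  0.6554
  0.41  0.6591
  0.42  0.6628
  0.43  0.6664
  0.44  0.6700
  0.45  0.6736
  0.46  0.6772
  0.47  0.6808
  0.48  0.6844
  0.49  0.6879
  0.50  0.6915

T = 0.6667;  σ√T = 0.3266
d₁ = [ln(156/146) + (0.035 + 0.4²/2)·0.6667] / 0.3266 = [0.0662 + 0.0767] / 0.3266 = 0.4376 ≈ 0.44
N(d₁) = N(0.44) = 0.6700
Δ_put = N(d₁) − 1 = 0.6700 − 1 = -0.3300

-0.3300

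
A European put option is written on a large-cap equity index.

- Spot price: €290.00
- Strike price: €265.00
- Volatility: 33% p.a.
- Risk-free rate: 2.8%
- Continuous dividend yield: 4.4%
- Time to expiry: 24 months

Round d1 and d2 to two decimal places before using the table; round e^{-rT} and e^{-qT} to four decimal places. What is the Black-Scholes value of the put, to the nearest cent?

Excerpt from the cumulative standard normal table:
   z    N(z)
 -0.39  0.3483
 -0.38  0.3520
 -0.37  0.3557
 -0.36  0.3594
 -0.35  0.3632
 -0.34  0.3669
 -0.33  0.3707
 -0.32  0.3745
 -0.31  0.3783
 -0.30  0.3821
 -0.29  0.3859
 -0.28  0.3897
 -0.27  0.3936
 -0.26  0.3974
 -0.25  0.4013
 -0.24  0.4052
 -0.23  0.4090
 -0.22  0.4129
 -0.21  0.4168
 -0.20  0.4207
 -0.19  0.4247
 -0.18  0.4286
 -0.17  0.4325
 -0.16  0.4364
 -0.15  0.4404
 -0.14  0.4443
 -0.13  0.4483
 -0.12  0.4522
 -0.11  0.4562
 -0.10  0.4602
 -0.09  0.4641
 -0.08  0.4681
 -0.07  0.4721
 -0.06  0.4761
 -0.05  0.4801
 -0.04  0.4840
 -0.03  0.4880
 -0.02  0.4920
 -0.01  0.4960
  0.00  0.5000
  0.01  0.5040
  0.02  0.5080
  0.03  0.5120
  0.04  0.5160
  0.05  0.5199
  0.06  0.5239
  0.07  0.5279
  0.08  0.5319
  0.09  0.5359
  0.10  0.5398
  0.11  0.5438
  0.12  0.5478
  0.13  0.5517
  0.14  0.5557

σ√T = 0.33·√2 = 0.4667
ln(S/K) + (r − q + σ²/2)T = ln(290/265) + (0.028 − 0.044 + 0.33²/2)·2 = 0.0902 + 0.0769 = 0.1671
d₁ = 0.1671 / 0.4667 = 0.3579 → 0.36
d₂ = d₁ − σ√T = 0.3579 − 0.4667 = -0.1087 → -0.11
e^(−qT) = e^(−0.044·2) = 0.9158;  e^(−rT) = e^(−0.028·2) = 0.9455
N(−d₂) = N(0.11) = 0.5438;  N(−d₁) = N(-0.36) = 0.3594
P = 265·0.9455·0.5438 − 290·0.9158·0.3594 = 136.2532 − 95.4502 = 40.8030

€40.80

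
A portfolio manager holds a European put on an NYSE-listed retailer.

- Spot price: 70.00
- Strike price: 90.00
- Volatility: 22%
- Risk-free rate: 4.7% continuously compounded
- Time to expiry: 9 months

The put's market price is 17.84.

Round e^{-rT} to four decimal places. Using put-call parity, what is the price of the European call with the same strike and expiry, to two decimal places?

e^(−rT) = e^(−0.047·0.75) = 0.9654
Put-call parity: C − P = S − K·e^(−rT) = 70 − 90·0.9654 = 70 − 86.8860 = -16.8860
C = P + (C − P) = 17.84 + (-16.8860) = 0.9540

0.95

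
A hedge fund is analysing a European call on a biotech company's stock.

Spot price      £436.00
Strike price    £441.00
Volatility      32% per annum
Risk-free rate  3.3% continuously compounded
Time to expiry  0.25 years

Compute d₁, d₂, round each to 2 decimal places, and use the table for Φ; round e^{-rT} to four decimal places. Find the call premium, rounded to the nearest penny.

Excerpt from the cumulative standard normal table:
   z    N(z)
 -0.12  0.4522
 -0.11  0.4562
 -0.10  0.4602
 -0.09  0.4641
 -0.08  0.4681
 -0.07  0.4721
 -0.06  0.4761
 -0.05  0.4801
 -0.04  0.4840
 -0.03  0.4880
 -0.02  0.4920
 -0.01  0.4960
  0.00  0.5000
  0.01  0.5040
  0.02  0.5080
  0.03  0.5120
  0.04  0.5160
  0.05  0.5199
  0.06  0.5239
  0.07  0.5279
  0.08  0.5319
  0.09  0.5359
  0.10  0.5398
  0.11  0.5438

£27.14

σ√T = 0.32 × 0.5000 = 0.1600
d₁ = [ln(436/441) + (0.033 + 0.32²/2)·0.25] / 0.1600 = [-0.0114 + 0.0210] / 0.1600 = 0.0603 → 0.06
d₂ = d₁ − σ√T = 0.0603 − 0.1600 = -0.0997 → -0.10
exp(−rT) = exp(−0.033·0.25) = 0.9918
C = 436·N(0.06) − 441·0.9918·N(-0.10) = 436·0.5239 − 441·0.9918·0.4602 = 228.4204 − 201.2840 = 27.1364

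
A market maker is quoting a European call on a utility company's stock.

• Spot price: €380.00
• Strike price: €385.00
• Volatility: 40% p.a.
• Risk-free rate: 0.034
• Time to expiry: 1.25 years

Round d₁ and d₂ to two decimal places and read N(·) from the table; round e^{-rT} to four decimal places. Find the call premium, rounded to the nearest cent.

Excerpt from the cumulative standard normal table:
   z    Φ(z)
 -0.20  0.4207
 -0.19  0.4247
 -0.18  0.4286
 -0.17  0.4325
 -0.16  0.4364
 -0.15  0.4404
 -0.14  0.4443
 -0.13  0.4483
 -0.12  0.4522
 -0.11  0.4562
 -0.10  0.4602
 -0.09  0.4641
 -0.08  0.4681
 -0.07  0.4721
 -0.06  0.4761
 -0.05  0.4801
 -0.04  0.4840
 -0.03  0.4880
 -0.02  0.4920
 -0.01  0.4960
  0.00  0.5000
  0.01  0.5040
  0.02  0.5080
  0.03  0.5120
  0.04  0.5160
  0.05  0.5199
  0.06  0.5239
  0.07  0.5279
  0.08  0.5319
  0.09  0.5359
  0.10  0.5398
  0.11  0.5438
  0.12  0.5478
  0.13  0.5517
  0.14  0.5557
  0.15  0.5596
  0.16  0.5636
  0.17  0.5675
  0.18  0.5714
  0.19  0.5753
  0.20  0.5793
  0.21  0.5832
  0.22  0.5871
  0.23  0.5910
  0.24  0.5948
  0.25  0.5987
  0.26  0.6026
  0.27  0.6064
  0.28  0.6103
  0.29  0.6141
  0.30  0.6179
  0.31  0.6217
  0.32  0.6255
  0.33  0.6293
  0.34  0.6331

σ√T = 0.4·√1.25 = 0.4472
d₁ = [ln(380/385) + (0.034 + 0.4²/2)·1.25] / 0.4472 = [-0.0131 + 0.1425] / 0.4472 = 0.2894 ⇒ 0.29
d₂ = d₁ − σ√T = 0.2894 − 0.4472 = -0.1578 ⇒ -0.16
exp(−rT) = exp(−0.034·1.25) = 0.9584
C = 380·N(0.29) − 385·0.9584·N(-0.16) = 380·0.6141 − 385·0.9584·0.4364 = 233.3580 − 161.0246 = 72.3334

€72.33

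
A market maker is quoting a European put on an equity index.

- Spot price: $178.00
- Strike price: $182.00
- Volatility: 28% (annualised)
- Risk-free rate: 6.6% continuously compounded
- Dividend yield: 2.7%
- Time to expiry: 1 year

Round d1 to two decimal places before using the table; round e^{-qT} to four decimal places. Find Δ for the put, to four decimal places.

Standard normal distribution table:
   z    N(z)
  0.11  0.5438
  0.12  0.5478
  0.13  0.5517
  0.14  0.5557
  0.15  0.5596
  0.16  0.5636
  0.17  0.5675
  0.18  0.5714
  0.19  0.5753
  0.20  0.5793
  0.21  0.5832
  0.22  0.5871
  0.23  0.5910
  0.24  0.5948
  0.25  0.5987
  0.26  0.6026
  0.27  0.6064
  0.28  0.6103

-0.4095

σ√T = 0.28 × 1.0000 = 0.2800
d₁ = [ln(178/182) + (0.066 − 0.027 + ½·0.28²)·1] / (σ√T) = (-0.0222 + 0.0782) / 0.2800 = 0.1999 which rounds to 0.20
N(d₁) = N(0.20) = 0.5793
Δ_put = e^(−qT)·(N(d₁) − 1) = 0.9734·(0.5793 − 1) = -0.4095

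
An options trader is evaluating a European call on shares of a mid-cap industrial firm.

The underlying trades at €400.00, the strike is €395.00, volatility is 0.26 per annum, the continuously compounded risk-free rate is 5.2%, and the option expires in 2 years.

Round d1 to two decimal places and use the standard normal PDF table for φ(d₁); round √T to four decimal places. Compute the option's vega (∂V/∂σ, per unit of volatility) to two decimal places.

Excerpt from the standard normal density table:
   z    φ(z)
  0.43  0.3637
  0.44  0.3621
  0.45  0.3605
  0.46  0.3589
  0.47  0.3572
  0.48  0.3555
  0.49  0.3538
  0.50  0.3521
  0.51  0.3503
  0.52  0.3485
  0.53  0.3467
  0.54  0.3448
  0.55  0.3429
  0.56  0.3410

T = 2;  σ√T = 0.3677
d₁ = [ln(400/395) + (0.052 + 0.26²/2)·2] / 0.3677 = [0.0126 + 0.1716] / 0.3677 = 0.5009 ⇒ 0.50
√T = √2 = 1.4142
φ(d₁) = φ(0.50) = 0.3521
vega = S·φ(d₁)·√T = 400·0.3521·1.4142 = 199.1759
(The put has the same vega.)

199.18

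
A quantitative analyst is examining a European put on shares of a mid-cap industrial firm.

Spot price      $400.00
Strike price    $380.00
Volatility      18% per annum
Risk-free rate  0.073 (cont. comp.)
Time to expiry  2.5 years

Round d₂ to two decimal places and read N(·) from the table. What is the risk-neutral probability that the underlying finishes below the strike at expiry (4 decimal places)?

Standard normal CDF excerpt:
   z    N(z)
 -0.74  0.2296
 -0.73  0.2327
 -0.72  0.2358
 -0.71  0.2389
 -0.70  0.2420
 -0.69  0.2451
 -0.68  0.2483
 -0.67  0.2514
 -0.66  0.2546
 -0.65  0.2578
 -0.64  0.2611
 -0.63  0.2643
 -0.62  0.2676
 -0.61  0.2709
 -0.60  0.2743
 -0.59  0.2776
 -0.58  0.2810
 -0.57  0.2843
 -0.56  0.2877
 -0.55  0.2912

σ√T = 0.18·√2.5 = 0.2846
d₁ = [ln(400/380) + (0.073 + 0.18²/2)·2.5] / 0.2846 = [0.0513 + 0.2230] / 0.2846 = 0.9638 which rounds to 0.96
d₂ = d₁ − σ√T = 0.9638 − 0.2846 = 0.6792 which rounds to 0.68
Pr(exercise) under Q = N(−d₂) = N(-0.68) = 0.2483

0.2483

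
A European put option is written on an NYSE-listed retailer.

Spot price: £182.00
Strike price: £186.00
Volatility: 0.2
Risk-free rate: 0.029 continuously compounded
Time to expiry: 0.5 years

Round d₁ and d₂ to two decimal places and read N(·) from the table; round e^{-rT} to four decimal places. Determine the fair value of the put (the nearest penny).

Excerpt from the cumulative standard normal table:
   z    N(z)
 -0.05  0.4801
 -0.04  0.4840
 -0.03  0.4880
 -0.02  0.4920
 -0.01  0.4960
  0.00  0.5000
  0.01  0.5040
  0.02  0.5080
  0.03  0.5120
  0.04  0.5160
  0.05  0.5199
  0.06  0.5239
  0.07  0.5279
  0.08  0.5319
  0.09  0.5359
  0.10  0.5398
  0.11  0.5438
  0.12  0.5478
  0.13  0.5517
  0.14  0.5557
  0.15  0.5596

£10.88

σ√T = 0.2·√0.5 = 0.1414
d₁ = [ln(182/186) + (0.029 + 0.2²/2)·0.5] / 0.1414 = [-0.0217 + 0.0245] / 0.1414 = 0.0195 which rounds to 0.02
d₂ = d₁ − σ√T = 0.0195 − 0.1414 = -0.1219 which rounds to -0.12
e^(−rT) = e^(−0.029·0.5) = 0.9856
N(−d₂) = N(0.12) = 0.5478;  N(−d₁) = N(-0.02) = 0.4920
P = 186·0.9856·0.5478 − 182·0.4920 = 100.4236 − 89.5440 = 10.8796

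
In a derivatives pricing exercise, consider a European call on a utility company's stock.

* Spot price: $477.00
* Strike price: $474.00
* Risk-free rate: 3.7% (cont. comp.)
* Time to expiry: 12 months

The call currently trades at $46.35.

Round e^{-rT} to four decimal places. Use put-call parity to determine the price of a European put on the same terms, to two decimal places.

exp(−rT) = exp(−0.037·1) = 0.9637
Put-call parity: C − P = S − K·e^(−rT) = 477 − 474·0.9637 = 477 − 456.7938 = 20.2062
P = C − (C − P) = 46.35 − (20.2062) = 26.1438

$26.14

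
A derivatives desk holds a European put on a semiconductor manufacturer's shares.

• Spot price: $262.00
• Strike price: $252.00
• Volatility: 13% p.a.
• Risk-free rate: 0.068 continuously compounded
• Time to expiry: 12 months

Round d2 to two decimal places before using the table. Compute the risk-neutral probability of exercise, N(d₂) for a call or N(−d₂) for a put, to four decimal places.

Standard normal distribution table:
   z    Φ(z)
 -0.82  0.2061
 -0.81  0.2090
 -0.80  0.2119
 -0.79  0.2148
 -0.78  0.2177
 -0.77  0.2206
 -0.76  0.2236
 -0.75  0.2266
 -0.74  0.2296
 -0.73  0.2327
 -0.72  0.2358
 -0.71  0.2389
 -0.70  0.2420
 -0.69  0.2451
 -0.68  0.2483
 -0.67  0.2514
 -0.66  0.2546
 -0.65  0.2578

0.2236

σ√T = 0.13 × 1.0000 = 0.1300
d₁ = [ln(262/252) + (0.068 + ½·0.13²)·1] / (σ√T) = (0.0389 + 0.0765) / 0.1300 = 0.8874 which rounds to 0.89
d₂ = 0.8874 − 0.1300 = 0.7574 which rounds to 0.76
Pr(exercise) under Q = N(−d₂) = N(-0.76) = 0.2236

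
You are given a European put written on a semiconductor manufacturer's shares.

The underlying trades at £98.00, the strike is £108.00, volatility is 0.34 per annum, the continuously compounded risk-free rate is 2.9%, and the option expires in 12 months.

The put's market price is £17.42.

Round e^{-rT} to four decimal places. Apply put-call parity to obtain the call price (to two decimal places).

£10.51

exp(−rT) = exp(−0.029·1) = 0.9714
Put-call parity: C − P = S − K·e^(−rT) = 98 − 108·0.9714 = 98 − 104.9112 = -6.9112
C = P + (C − P) = 17.42 + (-6.9112) = 10.5088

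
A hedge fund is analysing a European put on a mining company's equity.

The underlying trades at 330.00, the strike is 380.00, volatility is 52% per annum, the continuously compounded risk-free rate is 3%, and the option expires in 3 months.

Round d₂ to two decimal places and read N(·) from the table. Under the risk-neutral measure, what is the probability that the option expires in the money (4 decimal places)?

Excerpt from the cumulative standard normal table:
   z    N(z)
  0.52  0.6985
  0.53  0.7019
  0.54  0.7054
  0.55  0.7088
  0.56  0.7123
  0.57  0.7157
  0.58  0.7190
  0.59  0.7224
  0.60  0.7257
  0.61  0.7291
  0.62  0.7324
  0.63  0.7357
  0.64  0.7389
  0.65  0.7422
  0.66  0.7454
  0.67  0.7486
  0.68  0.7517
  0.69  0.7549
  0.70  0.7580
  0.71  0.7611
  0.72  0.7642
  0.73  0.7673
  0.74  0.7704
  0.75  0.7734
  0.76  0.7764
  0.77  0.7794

σ√T = 0.52 × 0.5000 = 0.2600
d₁ = [ln(330/380) + (0.03 + ½·0.52²)·0.25] / (σ√T) = (-0.1411 + 0.0413) / 0.2600 = -0.3838 which rounds to -0.38
d₂ = -0.3838 − 0.2600 = -0.6438 which rounds to -0.64
Risk-neutral Pr[S_T < K] = N(−d₂) = N(0.64) = 0.7389

0.7389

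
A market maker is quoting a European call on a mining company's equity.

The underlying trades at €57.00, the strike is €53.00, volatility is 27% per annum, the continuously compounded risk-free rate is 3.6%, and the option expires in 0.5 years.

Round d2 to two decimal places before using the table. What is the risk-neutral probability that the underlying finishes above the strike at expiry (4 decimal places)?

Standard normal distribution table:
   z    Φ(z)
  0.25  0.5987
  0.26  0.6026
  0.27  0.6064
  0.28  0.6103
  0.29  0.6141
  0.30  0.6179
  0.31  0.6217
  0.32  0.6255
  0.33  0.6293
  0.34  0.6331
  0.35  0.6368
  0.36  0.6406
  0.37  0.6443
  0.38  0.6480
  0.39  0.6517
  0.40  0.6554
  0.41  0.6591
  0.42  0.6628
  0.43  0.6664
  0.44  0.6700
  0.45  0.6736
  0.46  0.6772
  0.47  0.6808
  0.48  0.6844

0.6480

T = 0.5;  σ√T = 0.1909
d₁ = [ln(57/53) + (0.036 + 0.27²/2)·0.5] / 0.1909 = [0.0728 + 0.0362] / 0.1909 = 0.5708 ≈ 0.57
d₂ = d₁ − σ√T = 0.5708 − 0.1909 = 0.3799 ≈ 0.38
Risk-neutral Pr[S_T > K] = N(d₂) = N(0.38) = 0.6480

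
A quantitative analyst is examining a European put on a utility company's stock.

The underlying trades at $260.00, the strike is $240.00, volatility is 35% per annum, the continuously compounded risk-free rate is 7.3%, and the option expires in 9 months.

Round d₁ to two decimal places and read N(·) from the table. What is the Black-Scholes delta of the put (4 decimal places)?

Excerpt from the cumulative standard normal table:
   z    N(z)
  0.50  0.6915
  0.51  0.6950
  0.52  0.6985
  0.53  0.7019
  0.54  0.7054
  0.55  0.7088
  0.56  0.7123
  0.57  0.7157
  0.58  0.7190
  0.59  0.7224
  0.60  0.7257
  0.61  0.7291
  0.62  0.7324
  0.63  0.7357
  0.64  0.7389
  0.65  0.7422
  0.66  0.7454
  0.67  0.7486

-0.2743

T = 0.75;  σ√T = 0.3031
d₁ = [ln(260/240) + (0.073 + 0.35²/2)·0.75] / 0.3031 = [0.0800 + 0.1007] / 0.3031 = 0.5963 which rounds to 0.60
N(d₁) = N(0.60) = 0.7257
Δ_put = N(d₁) − 1 = 0.7257 − 1 = -0.2743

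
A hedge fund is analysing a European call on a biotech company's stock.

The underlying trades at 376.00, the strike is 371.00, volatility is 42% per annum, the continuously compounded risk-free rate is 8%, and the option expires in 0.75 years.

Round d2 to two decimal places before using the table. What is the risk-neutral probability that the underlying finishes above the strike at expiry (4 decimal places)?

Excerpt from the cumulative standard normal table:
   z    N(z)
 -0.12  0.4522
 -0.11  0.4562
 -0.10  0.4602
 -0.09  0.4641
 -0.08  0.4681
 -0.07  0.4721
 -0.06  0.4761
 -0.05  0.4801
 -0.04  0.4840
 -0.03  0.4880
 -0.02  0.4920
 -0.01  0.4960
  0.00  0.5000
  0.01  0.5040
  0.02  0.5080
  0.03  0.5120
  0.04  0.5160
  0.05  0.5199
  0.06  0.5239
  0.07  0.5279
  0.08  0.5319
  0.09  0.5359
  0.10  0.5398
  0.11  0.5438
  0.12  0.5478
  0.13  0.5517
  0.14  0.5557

0.5080

σ√T = 0.42·√0.75 = 0.3637
d₁ = [ln(376/371) + (0.08 + 0.42²/2)·0.75] / 0.3637 = [0.0134 + 0.1261] / 0.3637 = 0.3836 ⇒ 0.38
d₂ = d₁ − σ√T = 0.3836 − 0.3637 = 0.0199 ⇒ 0.02
Risk-neutral Pr[S_T > K] = N(d₂) = N(0.02) = 0.5080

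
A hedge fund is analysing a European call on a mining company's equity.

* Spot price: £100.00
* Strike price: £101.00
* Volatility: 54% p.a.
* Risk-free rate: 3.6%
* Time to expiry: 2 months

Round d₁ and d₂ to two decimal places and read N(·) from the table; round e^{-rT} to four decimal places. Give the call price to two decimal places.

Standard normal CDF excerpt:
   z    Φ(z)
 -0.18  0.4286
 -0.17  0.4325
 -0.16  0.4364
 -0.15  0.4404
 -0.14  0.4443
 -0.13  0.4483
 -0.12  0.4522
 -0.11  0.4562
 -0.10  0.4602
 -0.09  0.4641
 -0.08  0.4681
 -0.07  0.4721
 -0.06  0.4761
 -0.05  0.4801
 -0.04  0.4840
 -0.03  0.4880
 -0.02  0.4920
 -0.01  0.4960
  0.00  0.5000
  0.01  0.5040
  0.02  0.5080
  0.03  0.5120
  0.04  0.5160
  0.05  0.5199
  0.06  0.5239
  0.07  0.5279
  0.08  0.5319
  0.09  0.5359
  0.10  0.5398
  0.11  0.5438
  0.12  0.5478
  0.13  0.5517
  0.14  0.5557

σ√T = 0.54 × 0.4082 = 0.2205
d₁ = [ln(100/101) + (0.036 + 0.54²/2)·0.1667] / 0.2205 = [-0.0100 + 0.0303] / 0.2205 = 0.0923 ⇒ 0.09
d₂ = d₁ − σ√T = 0.0923 − 0.2205 = -0.1281 ⇒ -0.13
e^(−rT) = e^(−0.036·0.1667) = 0.9940
N(d₁) = N(0.09) = 0.5359;  N(d₂) = N(-0.13) = 0.4483
C = 100·0.5359 − 101·0.9940·0.4483 = 53.5900 − 45.0066 = 8.5834

£8.58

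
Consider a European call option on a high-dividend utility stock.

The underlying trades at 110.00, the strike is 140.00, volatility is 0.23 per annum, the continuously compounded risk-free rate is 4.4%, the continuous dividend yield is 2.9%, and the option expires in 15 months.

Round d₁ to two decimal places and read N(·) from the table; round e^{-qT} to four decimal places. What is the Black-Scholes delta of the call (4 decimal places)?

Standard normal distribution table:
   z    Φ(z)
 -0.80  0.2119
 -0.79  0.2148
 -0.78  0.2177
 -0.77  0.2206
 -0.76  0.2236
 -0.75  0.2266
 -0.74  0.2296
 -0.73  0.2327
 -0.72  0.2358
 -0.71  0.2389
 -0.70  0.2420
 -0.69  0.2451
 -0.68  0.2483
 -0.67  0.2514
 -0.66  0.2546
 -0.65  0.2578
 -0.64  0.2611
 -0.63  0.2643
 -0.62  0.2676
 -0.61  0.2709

σ√T = 0.23·√1.25 = 0.2571
ln(S/K) + (r − q + σ²/2)T = ln(110/140) + (0.044 − 0.029 + 0.23²/2)·1.25 = -0.2412 + 0.0518 = -0.1893
d₁ = -0.1893 / 0.2571 = -0.7363 which rounds to -0.74
N(d₁) = N(-0.74) = 0.2296
Δ_call = exp(−qT)·N(d₁) = 0.9644·0.2296 = 0.2214

0.2214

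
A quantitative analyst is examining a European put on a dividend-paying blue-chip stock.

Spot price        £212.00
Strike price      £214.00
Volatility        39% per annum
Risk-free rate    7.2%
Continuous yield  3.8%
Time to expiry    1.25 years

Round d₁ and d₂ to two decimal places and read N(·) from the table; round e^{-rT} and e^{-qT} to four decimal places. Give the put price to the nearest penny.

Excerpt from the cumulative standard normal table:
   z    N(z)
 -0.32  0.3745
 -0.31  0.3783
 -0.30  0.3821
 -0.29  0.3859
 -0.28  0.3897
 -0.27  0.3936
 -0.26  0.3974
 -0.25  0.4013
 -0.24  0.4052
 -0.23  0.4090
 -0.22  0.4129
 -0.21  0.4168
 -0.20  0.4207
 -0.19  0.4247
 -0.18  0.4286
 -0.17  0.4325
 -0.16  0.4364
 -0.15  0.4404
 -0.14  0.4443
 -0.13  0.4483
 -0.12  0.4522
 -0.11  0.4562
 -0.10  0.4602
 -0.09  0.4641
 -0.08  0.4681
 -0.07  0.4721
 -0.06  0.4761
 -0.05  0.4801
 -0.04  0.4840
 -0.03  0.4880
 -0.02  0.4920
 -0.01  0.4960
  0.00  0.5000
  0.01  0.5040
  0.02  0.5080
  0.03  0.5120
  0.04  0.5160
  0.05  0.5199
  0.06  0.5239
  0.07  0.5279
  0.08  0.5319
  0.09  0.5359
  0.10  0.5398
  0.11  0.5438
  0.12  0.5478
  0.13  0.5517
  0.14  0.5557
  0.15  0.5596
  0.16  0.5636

σ√T = 0.39·√1.25 = 0.4360
d₁ = [ln(212/214) + (0.072 − 0.038 + 0.39²/2)·1.25] / 0.4360 = [-0.0094 + 0.1376] / 0.4360 = 0.2940 which rounds to 0.29
d₂ = d₁ − σ√T = 0.2940 − 0.4360 = -0.1421 which rounds to -0.14
e^(−qT) = e^(−0.038·1.25) = 0.9536;  e^(−rT) = e^(−0.072·1.25) = 0.9139
N(−d₂) = N(0.14) = 0.5557;  N(−d₁) = N(-0.29) = 0.3859
P = 214·0.9139·0.5557 − 212·0.9536·0.3859 = 108.6808 − 78.0148 = 30.6660

£30.67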